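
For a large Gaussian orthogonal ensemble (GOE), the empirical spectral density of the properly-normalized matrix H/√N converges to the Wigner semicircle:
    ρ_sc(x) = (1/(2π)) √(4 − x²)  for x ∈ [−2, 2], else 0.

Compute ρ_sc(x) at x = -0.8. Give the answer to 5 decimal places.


ρ_sc(x) = (1/(2π)) √(4 − x²). With x = -0.8:
  4 − x² = 4 − (-0.8)² = 4 − 0.640000 = 3.360000.
  √(4 − x²) = 1.833030.
  1/(2π) = 0.159155.
  ρ_sc(-0.8) = 0.159155 · 1.833030 = 0.291736.

Rounded to 5 decimal places: ρ_sc(-0.8) ≈ 0.29174.


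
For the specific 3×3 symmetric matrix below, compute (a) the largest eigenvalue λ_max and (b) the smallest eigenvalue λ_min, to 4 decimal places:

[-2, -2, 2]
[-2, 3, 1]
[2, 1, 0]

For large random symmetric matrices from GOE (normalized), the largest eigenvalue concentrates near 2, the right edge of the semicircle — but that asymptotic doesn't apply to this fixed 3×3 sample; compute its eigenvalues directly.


Since M is real symmetric, all three eigenvalues are real; they are the roots of det(λI − M) = λ³ − (tr M) λ² + s λ − det M, where s is the sum of the principal 2×2 minors.
tr M = -2 + 3 + 0 = 1.
s = ((-2)·3 − (-2)²) + ((-2)·0 − 2²) + (3·0 − 1²) = -10 + (-4) + (-1) = -15.
det M (expand along row 1) = (-2)·(-1) − (-2)·(-2) + 2·(-8) = -18.
Characteristic polynomial: λ³ − λ² − 15λ + 18 = 0.
Substitute λ = y + (tr M)/3 = y + 0.333333 to remove the quadratic term: y³ + p·y + q = 0 with p = s − (tr M)²/3 = -15.333333 and q = −2(tr M)³/27 + (tr M)·s/3 − det M = 12.925926.
Three real roots ⇒ use the trigonometric (Viète) form: r = 2√(−p/3) = 4.521553, φ = arccos(3q/(p·r)) = arccos(-0.559318) = 2.164359 rad.
y_k = r·cos(φ/3 − 2πk/3) for k = 0, 1, 2 gives y = 3.394994, 0.888783, -4.283777.
λ_k = y_k + 0.333333 gives λ = 3.7283, 1.2221, -3.9504 (check: the sum is 1.0000 = tr M).

Hence λ_max = 3.7283 and λ_min = -3.9504.


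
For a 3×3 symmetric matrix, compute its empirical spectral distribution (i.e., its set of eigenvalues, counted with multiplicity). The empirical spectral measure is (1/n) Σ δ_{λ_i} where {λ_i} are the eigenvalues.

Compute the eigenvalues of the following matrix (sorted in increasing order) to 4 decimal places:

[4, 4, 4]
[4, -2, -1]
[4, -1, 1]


Since M is real symmetric, all three eigenvalues are real; they are the roots of det(λI − M) = λ³ − (tr M) λ² + s λ − det M, where s is the sum of the principal 2×2 minors.
tr M = 4 + (-2) + 1 = 3.
s = (4·(-2) − 4²) + (4·1 − 4²) + ((-2)·1 − (-1)²) = -24 + (-12) + (-3) = -39.
det M (expand along row 1) = 4·(-3) − 4·8 + 4·4 = -28.
Characteristic polynomial: λ³ − 3λ² − 39λ + 28 = 0.
Substitute λ = y + (tr M)/3 = y + 1.000000 to remove the quadratic term: y³ + p·y + q = 0 with p = s − (tr M)²/3 = -42.000000 and q = −2(tr M)³/27 + (tr M)·s/3 − det M = -13.000000.
Three real roots ⇒ use the trigonometric (Viète) form: r = 2√(−p/3) = 7.483315, φ = arccos(3q/(p·r)) = arccos(0.124086) = 1.446390 rad.
y_k = r·cos(φ/3 − 2πk/3) for k = 0, 1, 2 gives y = 6.630287, -0.310235, -6.320052.
λ_k = y_k + 1.000000 gives λ = 7.6303, 0.6898, -5.3201 (check: the sum is 3.0000 = tr M).

Eigenvalues sorted in increasing order: [-5.3201, 0.6898, 7.6303].


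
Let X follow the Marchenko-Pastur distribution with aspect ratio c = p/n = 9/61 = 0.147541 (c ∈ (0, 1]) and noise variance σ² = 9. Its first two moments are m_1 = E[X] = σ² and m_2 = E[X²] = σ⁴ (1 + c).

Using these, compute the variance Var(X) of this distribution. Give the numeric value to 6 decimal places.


m_1 = E[X] = σ² = 9, so m_1² = 81.
m_2 = E[X²] = σ⁴ (1 + c) = 81 · (1 + 0.147541) = 81 · 1.147541 = 92.950820.
(Note m_2 − m_1² simplifies to c · σ⁴ = 0.147541 · 81.)

Var(X) = m_2 − m_1² = 92.950820 − 81 = 11.950820.


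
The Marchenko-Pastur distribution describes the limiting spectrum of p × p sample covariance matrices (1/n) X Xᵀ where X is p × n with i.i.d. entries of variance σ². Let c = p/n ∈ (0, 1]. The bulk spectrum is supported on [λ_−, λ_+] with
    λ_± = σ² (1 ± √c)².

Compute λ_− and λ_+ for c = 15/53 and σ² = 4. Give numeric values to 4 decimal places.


c = 15/53 = 0.283019; √c = 0.531995.
λ_− = σ² (1 − √c)² = 4 · (1 − 0.531995)² = 4 · (0.468005)² = 0.876114.
λ_+ = σ² (1 + √c)² = 4 · (1 + 0.531995)² = 4 · (1.531995)² = 9.388037.

Rounded to 4 decimal places: λ_− ≈ 0.8761, λ_+ ≈ 9.3880.


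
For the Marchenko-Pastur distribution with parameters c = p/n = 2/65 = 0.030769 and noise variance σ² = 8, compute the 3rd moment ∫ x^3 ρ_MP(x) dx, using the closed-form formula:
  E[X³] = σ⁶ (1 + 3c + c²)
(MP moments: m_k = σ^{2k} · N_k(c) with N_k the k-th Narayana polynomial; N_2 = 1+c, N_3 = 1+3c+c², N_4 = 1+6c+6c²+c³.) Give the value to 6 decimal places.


E[X³] = σ⁶ (1 + 3c + c²) (third MP moment). With σ² = 8 (so σ⁶ = 512) and c = 2/65 = 0.030769: E[X³] = 512 · (1 + 3·0.030769 + (0.030769)²) = 512 · 1.093254.

So E[X^3] = 559.746272.


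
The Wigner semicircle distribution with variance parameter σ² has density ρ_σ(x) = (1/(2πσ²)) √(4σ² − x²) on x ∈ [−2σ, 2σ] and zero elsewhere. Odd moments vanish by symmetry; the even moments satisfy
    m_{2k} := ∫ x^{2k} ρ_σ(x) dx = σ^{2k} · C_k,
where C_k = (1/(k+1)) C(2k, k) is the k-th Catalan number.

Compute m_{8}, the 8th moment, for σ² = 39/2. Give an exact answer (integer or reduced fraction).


By the scaled semicircle moment identity, m_{2k} = σ^{2k} · C_k with k = 4.
C_4 = (1/(k+1)) · C(2k, k) = (1/5) · C(8, 4) = (1/5) · 70 = 14.
σ^{2k} = (σ²)^k = (39/2)^4 = 2313441/16.

Therefore m_{8} = σ^{8} · C_4 = (2313441/16) · 14 = 16194087/8.


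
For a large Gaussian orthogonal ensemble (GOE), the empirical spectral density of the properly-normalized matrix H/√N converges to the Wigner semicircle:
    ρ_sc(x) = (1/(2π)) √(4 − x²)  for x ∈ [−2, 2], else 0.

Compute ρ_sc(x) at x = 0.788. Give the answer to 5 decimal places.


ρ_sc(x) = (1/(2π)) √(4 − x²). With x = 0.788:
  4 − x² = 4 − (0.788)² = 4 − 0.620944 = 3.379056.
  √(4 − x²) = 1.838221.
  1/(2π) = 0.159155.
  ρ_sc(0.788) = 0.159155 · 1.838221 = 0.292562.

Rounded to 5 decimal places: ρ_sc(0.788) ≈ 0.29256.


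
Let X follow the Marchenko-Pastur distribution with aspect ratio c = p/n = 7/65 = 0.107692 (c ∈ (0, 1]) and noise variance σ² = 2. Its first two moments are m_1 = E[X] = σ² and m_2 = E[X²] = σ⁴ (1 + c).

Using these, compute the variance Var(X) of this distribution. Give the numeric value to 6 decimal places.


m_1 = E[X] = σ² = 2, so m_1² = 4.
m_2 = E[X²] = σ⁴ (1 + c) = 4 · (1 + 0.107692) = 4 · 1.107692 = 4.430769.
(Note m_2 − m_1² simplifies to c · σ⁴ = 0.107692 · 4.)

Var(X) = m_2 − m_1² = 4.430769 − 4 = 0.430769.


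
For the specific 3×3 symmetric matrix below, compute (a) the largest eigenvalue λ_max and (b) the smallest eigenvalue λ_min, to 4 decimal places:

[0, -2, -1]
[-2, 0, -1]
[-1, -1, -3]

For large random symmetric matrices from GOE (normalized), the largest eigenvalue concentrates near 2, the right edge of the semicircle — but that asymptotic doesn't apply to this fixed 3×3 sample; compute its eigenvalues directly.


Since M is real symmetric, all three eigenvalues are real; they are the roots of det(λI − M) = λ³ − (tr M) λ² + s λ − det M, where s is the sum of the principal 2×2 minors.
tr M = 0 + 0 + (-3) = -3.
s = (0·0 − (-2)²) + (0·(-3) − (-1)²) + (0·(-3) − (-1)²) = -4 + (-1) + (-1) = -6.
det M (expand along row 1) = 0·(-1) − (-2)·5 + (-1)·2 = 8.
Characteristic polynomial: λ³ + 3λ² − 6λ − 8 = 0.
Substitute λ = y + (tr M)/3 = y − 1.000000 to remove the quadratic term: y³ + p·y + q = 0 with p = s − (tr M)²/3 = -9.000000 and q = −2(tr M)³/27 + (tr M)·s/3 − det M = 0.000000.
Three real roots ⇒ use the trigonometric (Viète) form: r = 2√(−p/3) = 3.464102, φ = arccos(3q/(p·r)) = arccos(0.000000) = 1.570796 rad.
y_k = r·cos(φ/3 − 2πk/3) for k = 0, 1, 2 gives y = 3.000000, 0.000000, -3.000000.
λ_k = y_k − 1.000000 gives λ = 2.0000, -1.0000, -4.0000 (check: the sum is -3.0000 = tr M).

Hence λ_max = 2.0000 and λ_min = -4.0000.


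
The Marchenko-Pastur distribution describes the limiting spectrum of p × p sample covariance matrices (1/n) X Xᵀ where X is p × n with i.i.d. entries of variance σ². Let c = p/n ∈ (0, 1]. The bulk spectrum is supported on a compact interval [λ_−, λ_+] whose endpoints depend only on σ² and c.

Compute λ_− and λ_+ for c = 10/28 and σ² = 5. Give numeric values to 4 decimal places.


c = 10/28 = 0.357143; √c = 0.597614.
λ_− = σ² (1 − √c)² = 5 · (1 − 0.597614)² = 5 · (0.402386)² = 0.809571.
λ_+ = σ² (1 + √c)² = 5 · (1 + 0.597614)² = 5 · (1.597614)² = 12.761857.

Rounded to 4 decimal places: λ_− ≈ 0.8096, λ_+ ≈ 12.7619.


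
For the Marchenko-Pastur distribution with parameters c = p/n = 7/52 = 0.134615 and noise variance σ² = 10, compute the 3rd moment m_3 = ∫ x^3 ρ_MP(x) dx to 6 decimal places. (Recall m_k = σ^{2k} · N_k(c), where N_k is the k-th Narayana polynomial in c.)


E[X³] = σ⁶ (1 + 3c + c²) (third MP moment). With σ² = 10 (so σ⁶ = 1000) and c = 7/52 = 0.134615: E[X³] = 1000 · (1 + 3·0.134615 + (0.134615)²) = 1000 · 1.421967.

So E[X^3] = 1421.967456.


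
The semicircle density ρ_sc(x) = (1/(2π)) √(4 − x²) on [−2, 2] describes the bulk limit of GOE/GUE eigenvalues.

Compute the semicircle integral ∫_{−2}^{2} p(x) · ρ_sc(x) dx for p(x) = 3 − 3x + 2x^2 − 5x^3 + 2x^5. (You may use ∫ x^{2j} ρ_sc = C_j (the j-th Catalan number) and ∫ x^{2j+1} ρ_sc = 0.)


Write p(x) = Σ a_i x^i, split into monomials and integrate each against ρ_sc separately.
Using ∫ x^{2j} ρ_sc = C_j = (1/(j+1)) C(2j, j) (Catalan numbers) and ∫ x^{2j+1} ρ_sc = 0 (odd monomials vanish by symmetry):
  i = 0 (even): a_0 · C_{0} = 3 · 1 = 3
  i = 1 (odd): ∫ x^1 ρ_sc = 0 (vanishes)
  i = 2 (even): a_2 · C_{1} = 2 · 1 = 2
  i = 3 (odd): ∫ x^3 ρ_sc = 0 (vanishes)
  i = 5 (odd): ∫ x^5 ρ_sc = 0 (vanishes)

Summing the contributions: ∫_{−2}^{2} p(x) ρ_sc(x) dx = 3 + 2 = 5.


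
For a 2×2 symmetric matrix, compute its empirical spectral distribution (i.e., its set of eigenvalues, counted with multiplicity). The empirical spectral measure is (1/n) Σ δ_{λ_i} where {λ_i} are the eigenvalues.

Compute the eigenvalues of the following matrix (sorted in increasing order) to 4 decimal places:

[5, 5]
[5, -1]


Since M is real symmetric, both eigenvalues are real; they are the roots of det(λI − M) = λ² − (tr M) λ + det M.
tr M = 5 + (-1) = 4.
det M = 5·(-1) − 5² = -5 − 25 = -30.
Characteristic polynomial: λ² − 4λ − 30 = 0.
Discriminant Δ = (tr M)² − 4·det M = 16 − (-120) = 136; √Δ = 11.661904.
λ = (tr M ± √Δ)/2 = (4 ± 11.661904)/2, giving (tr M − √Δ)/2 = -3.8310 and (tr M + √Δ)/2 = 7.8310.

Eigenvalues sorted in increasing order: [-3.8310, 7.8310].


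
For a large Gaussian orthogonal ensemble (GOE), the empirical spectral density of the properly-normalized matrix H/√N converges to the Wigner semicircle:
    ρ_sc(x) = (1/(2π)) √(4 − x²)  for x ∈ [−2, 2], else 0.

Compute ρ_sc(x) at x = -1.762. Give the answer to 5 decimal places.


ρ_sc(x) = (1/(2π)) √(4 − x²). With x = -1.762:
  4 − x² = 4 − (-1.762)² = 4 − 3.104644 = 0.895356.
  √(4 − x²) = 0.946233.
  1/(2π) = 0.159155.
  ρ_sc(-1.762) = 0.159155 · 0.946233 = 0.150598.

Rounded to 5 decimal places: ρ_sc(-1.762) ≈ 0.15060.


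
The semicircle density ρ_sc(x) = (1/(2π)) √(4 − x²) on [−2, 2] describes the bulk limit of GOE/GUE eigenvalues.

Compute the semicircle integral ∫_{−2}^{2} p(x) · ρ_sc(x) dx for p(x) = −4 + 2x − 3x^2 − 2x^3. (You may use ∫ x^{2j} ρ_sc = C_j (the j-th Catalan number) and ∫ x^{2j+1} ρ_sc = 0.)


Write p(x) = Σ a_i x^i, split into monomials and integrate each against ρ_sc separately.
Using ∫ x^{2j} ρ_sc = C_j = (1/(j+1)) C(2j, j) (Catalan numbers) and ∫ x^{2j+1} ρ_sc = 0 (odd monomials vanish by symmetry):
  i = 0 (even): a_0 · C_{0} = -4 · 1 = -4
  i = 1 (odd): ∫ x^1 ρ_sc = 0 (vanishes)
  i = 2 (even): a_2 · C_{1} = -3 · 1 = -3
  i = 3 (odd): ∫ x^3 ρ_sc = 0 (vanishes)

Summing the contributions: ∫_{−2}^{2} p(x) ρ_sc(x) dx = (-4) + (-3) = -7.


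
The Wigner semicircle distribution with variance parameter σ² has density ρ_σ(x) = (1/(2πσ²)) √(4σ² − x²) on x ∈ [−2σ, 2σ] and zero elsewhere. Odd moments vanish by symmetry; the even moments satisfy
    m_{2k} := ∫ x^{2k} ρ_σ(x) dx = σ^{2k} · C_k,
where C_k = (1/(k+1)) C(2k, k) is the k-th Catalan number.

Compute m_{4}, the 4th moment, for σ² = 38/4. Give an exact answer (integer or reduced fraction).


By the scaled semicircle moment identity, m_{2k} = σ^{2k} · C_k with k = 2.
C_2 = (1/(k+1)) · C(2k, k) = (1/3) · C(4, 2) = (1/3) · 6 = 2.
σ^{2k} = (σ²)^k = (38/4)^2 = 361/4.

Therefore m_{4} = σ^{4} · C_2 = (361/4) · 2 = 361/2.


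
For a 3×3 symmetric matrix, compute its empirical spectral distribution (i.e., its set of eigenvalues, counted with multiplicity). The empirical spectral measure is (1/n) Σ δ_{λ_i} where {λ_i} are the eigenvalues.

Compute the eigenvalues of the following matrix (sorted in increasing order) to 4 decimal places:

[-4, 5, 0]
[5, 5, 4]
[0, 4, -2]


Since M is real symmetric, all three eigenvalues are real; they are the roots of det(λI − M) = λ³ − (tr M) λ² + s λ − det M, where s is the sum of the principal 2×2 minors.
tr M = -4 + 5 + (-2) = -1.
s = ((-4)·5 − 5²) + ((-4)·(-2) − 0²) + (5·(-2) − 4²) = -45 + 8 + (-26) = -63.
det M (expand along row 1) = (-4)·(-26) − 5·(-10) + 0·20 = 154.
Characteristic polynomial: λ³ + λ² − 63λ − 154 = 0.
Substitute λ = y + (tr M)/3 = y − 0.333333 to remove the quadratic term: y³ + p·y + q = 0 with p = s − (tr M)²/3 = -63.333333 and q = −2(tr M)³/27 + (tr M)·s/3 − det M = -132.925926.
Three real roots ⇒ use the trigonometric (Viète) form: r = 2√(−p/3) = 9.189366, φ = arccos(3q/(p·r)) = arccos(0.685193) = 0.815927 rad.
y_k = r·cos(φ/3 − 2πk/3) for k = 0, 1, 2 gives y = 8.851583, -2.287933, -6.563650.
λ_k = y_k − 0.333333 gives λ = 8.5182, -2.6213, -6.8970 (check: the sum is -1.0000 = tr M).

Eigenvalues sorted in increasing order: [-6.8970, -2.6213, 8.5182].


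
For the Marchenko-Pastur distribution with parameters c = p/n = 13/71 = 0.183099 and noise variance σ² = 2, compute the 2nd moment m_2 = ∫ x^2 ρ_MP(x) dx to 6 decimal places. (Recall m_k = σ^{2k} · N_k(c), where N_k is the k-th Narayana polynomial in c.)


E[X²] = σ⁴ (1 + c) (second MP moment). With σ² = 2 (so σ⁴ = 4) and c = 13/71 = 0.183099: E[X²] = 4 · (1 + 0.183099) = 4 · 1.183099.

So E[X^2] = 4.732394.


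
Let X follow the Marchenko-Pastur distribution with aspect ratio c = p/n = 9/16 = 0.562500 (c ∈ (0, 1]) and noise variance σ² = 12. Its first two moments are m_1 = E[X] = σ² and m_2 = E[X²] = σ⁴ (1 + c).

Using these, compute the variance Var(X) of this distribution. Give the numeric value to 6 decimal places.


m_1 = E[X] = σ² = 12, so m_1² = 144.
m_2 = E[X²] = σ⁴ (1 + c) = 144 · (1 + 0.562500) = 144 · 1.562500 = 225.000000.
(Note m_2 − m_1² simplifies to c · σ⁴ = 0.562500 · 144.)

Var(X) = m_2 − m_1² = 225.000000 − 144 = 81.000000.


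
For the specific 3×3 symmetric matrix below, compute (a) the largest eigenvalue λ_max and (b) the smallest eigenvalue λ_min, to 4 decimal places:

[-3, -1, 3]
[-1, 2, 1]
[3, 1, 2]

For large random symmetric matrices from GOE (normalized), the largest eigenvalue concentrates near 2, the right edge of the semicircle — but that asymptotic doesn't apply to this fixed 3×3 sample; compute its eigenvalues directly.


Since M is real symmetric, all three eigenvalues are real; they are the roots of det(λI − M) = λ³ − (tr M) λ² + s λ − det M, where s is the sum of the principal 2×2 minors.
tr M = -3 + 2 + 2 = 1.
s = ((-3)·2 − (-1)²) + ((-3)·2 − 3²) + (2·2 − 1²) = -7 + (-15) + 3 = -19.
det M (expand along row 1) = (-3)·3 − (-1)·(-5) + 3·(-7) = -35.
Characteristic polynomial: λ³ − λ² − 19λ + 35 = 0.
Substitute λ = y + (tr M)/3 = y + 0.333333 to remove the quadratic term: y³ + p·y + q = 0 with p = s − (tr M)²/3 = -19.333333 and q = −2(tr M)³/27 + (tr M)·s/3 − det M = 28.592593.
Three real roots ⇒ use the trigonometric (Viète) form: r = 2√(−p/3) = 5.077182, φ = arccos(3q/(p·r)) = arccos(-0.873867) = 2.633897 rad.
y_k = r·cos(φ/3 − 2πk/3) for k = 0, 1, 2 gives y = 3.242887, 1.761765, -5.004652.
λ_k = y_k + 0.333333 gives λ = 3.5762, 2.0951, -4.6713 (check: the sum is 1.0000 = tr M).

Hence λ_max = 3.5762 and λ_min = -4.6713.


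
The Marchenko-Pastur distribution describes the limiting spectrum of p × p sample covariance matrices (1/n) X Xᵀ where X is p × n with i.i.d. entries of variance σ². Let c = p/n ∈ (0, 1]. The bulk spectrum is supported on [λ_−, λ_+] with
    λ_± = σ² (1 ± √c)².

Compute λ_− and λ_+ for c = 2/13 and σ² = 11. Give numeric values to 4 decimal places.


c = 2/13 = 0.153846; √c = 0.392232.
λ_− = σ² (1 − √c)² = 11 · (1 − 0.392232)² = 11 · (0.607768)² = 4.063198.
λ_+ = σ² (1 + √c)² = 11 · (1 + 0.392232)² = 11 · (1.392232)² = 21.321418.

Rounded to 4 decimal places: λ_− ≈ 4.0632, λ_+ ≈ 21.3214.


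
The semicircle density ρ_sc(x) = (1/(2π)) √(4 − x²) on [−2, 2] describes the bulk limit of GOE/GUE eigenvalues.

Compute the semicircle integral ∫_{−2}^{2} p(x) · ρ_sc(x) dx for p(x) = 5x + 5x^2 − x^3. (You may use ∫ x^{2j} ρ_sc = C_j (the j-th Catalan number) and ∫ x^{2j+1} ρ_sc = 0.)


Write p(x) = Σ a_i x^i, split into monomials and integrate each against ρ_sc separately.
Using ∫ x^{2j} ρ_sc = C_j = (1/(j+1)) C(2j, j) (Catalan numbers) and ∫ x^{2j+1} ρ_sc = 0 (odd monomials vanish by symmetry):
  i = 1 (odd): ∫ x^1 ρ_sc = 0 (vanishes)
  i = 2 (even): a_2 · C_{1} = 5 · 1 = 5
  i = 3 (odd): ∫ x^3 ρ_sc = 0 (vanishes)

Summing the contributions: ∫_{−2}^{2} p(x) ρ_sc(x) dx = 5.


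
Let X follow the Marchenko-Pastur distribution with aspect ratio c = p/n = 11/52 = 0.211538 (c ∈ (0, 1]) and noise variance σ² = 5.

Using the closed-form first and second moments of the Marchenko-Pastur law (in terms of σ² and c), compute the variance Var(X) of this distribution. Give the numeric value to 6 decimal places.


Recall the MP moments m_1 = E[X] = σ² and m_2 = E[X²] = σ⁴ (1 + c).
m_1 = E[X] = σ² = 5, so m_1² = 25.
m_2 = E[X²] = σ⁴ (1 + c) = 25 · (1 + 0.211538) = 25 · 1.211538 = 30.288462.
(Note m_2 − m_1² simplifies to c · σ⁴ = 0.211538 · 25.)

Var(X) = m_2 − m_1² = 30.288462 − 25 = 5.288462.


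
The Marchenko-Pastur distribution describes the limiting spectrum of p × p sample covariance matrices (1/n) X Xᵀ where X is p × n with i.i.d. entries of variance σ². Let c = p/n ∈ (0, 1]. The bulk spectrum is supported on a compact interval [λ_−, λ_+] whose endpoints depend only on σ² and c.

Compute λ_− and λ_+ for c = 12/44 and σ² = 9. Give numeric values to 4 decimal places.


c = 12/44 = 0.272727; √c = 0.522233.
λ_− = σ² (1 − √c)² = 9 · (1 − 0.522233)² = 9 · (0.477767)² = 2.054352.
λ_+ = σ² (1 + √c)² = 9 · (1 + 0.522233)² = 9 · (1.522233)² = 20.854739.

Rounded to 4 decimal places: λ_− ≈ 2.0544, λ_+ ≈ 20.8547.


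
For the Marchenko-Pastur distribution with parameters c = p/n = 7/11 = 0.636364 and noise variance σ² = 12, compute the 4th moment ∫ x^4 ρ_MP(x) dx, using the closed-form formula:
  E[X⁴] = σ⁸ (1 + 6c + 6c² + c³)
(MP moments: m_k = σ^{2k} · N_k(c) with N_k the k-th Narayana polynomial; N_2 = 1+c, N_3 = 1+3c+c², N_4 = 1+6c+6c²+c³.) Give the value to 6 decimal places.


E[X⁴] = σ⁸ (1 + 6c + 6c² + c³) (fourth MP moment). With σ² = 12 (so σ⁸ = 20736) and c = 7/11 = 0.636364: E[X⁴] = 20736 · (1 + 6·0.636364 + 6·(0.636364)² + (0.636364)³) = 20736 · 7.505635.

So E[X^4] = 155636.844478.


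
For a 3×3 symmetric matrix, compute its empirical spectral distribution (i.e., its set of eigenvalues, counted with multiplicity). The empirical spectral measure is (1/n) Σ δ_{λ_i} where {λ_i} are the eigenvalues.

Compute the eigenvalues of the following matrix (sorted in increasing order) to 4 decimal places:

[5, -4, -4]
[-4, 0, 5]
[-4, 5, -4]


Since M is real symmetric, all three eigenvalues are real; they are the roots of det(λI − M) = λ³ − (tr M) λ² + s λ − det M, where s is the sum of the principal 2×2 minors.
tr M = 5 + 0 + (-4) = 1.
s = (5·0 − (-4)²) + (5·(-4) − (-4)²) + (0·(-4) − 5²) = -16 + (-36) + (-25) = -77.
det M (expand along row 1) = 5·(-25) − (-4)·36 + (-4)·(-20) = 99.
Characteristic polynomial: λ³ − λ² − 77λ − 99 = 0.
Substitute λ = y + (tr M)/3 = y + 0.333333 to remove the quadratic term: y³ + p·y + q = 0 with p = s − (tr M)²/3 = -77.333333 and q = −2(tr M)³/27 + (tr M)·s/3 − det M = -124.740741.
Three real roots ⇒ use the trigonometric (Viète) form: r = 2√(−p/3) = 10.154364, φ = arccos(3q/(p·r)) = arccos(0.476552) = 1.074068 rad.
y_k = r·cos(φ/3 − 2πk/3) for k = 0, 1, 2 gives y = 9.510492, -1.673648, -7.836844.
λ_k = y_k + 0.333333 gives λ = 9.8438, -1.3403, -7.5035 (check: the sum is 1.0000 = tr M).

Eigenvalues sorted in increasing order: [-7.5035, -1.3403, 9.8438].


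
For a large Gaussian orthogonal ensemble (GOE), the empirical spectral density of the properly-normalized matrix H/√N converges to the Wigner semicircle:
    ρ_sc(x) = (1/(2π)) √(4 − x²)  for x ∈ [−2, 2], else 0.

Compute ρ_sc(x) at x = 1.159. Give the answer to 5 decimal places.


ρ_sc(x) = (1/(2π)) √(4 − x²). With x = 1.159:
  4 − x² = 4 − (1.159)² = 4 − 1.343281 = 2.656719.
  √(4 − x²) = 1.629944.
  1/(2π) = 0.159155.
  ρ_sc(1.159) = 0.159155 · 1.629944 = 0.259414.

Rounded to 5 decimal places: ρ_sc(1.159) ≈ 0.25941.


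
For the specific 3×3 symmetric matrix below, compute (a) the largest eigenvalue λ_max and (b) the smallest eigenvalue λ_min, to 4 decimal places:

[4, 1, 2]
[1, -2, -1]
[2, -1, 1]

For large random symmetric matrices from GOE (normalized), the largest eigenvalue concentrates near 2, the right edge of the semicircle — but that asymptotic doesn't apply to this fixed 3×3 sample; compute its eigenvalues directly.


Since M is real symmetric, all three eigenvalues are real; they are the roots of det(λI − M) = λ³ − (tr M) λ² + s λ − det M, where s is the sum of the principal 2×2 minors.
tr M = 4 + (-2) + 1 = 3.
s = (4·(-2) − 1²) + (4·1 − 2²) + ((-2)·1 − (-1)²) = -9 + 0 + (-3) = -12.
det M (expand along row 1) = 4·(-3) − 1·3 + 2·3 = -9.
Characteristic polynomial: λ³ − 3λ² − 12λ + 9 = 0.
Substitute λ = y + (tr M)/3 = y + 1.000000 to remove the quadratic term: y³ + p·y + q = 0 with p = s − (tr M)²/3 = -15.000000 and q = −2(tr M)³/27 + (tr M)·s/3 − det M = -5.000000.
Three real roots ⇒ use the trigonometric (Viète) form: r = 2√(−p/3) = 4.472136, φ = arccos(3q/(p·r)) = arccos(0.223607) = 1.345283 rad.
y_k = r·cos(φ/3 − 2πk/3) for k = 0, 1, 2 gives y = 4.029975, -0.335859, -3.694116.
λ_k = y_k + 1.000000 gives λ = 5.0300, 0.6641, -2.6941 (check: the sum is 3.0000 = tr M).

Hence λ_max = 5.0300 and λ_min = -2.6941.


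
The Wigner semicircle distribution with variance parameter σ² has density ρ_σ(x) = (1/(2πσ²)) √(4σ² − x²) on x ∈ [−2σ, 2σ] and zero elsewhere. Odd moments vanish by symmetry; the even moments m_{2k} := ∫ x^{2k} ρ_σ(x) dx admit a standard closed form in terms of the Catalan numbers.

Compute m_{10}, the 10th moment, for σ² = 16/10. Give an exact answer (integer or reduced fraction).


By the scaled semicircle moment identity, m_{2k} = σ^{2k} · C_k with k = 5.
C_5 = (1/(k+1)) · C(2k, k) = (1/6) · C(10, 5) = (1/6) · 252 = 42.
σ^{2k} = (σ²)^k = (16/10)^5 = 32768/3125.

Therefore m_{10} = σ^{10} · C_5 = (32768/3125) · 42 = 1376256/3125.


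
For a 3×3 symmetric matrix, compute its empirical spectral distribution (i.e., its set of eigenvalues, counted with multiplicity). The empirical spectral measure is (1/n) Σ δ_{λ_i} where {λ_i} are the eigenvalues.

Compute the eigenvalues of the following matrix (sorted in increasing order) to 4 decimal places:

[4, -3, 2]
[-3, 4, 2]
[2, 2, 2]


Since M is real symmetric, all three eigenvalues are real; they are the roots of det(λI − M) = λ³ − (tr M) λ² + s λ − det M, where s is the sum of the principal 2×2 minors.
tr M = 4 + 4 + 2 = 10.
s = (4·4 − (-3)²) + (4·2 − 2²) + (4·2 − 2²) = 7 + 4 + 4 = 15.
det M (expand along row 1) = 4·4 − (-3)·(-10) + 2·(-14) = -42.
Characteristic polynomial: λ³ − 10λ² + 15λ + 42 = 0.
Substitute λ = y + (tr M)/3 = y + 3.333333 to remove the quadratic term: y³ + p·y + q = 0 with p = s − (tr M)²/3 = -18.333333 and q = −2(tr M)³/27 + (tr M)·s/3 − det M = 17.925926.
Three real roots ⇒ use the trigonometric (Viète) form: r = 2√(−p/3) = 4.944132, φ = arccos(3q/(p·r)) = arccos(-0.593296) = 2.205943 rad.
y_k = r·cos(φ/3 − 2πk/3) for k = 0, 1, 2 gives y = 3.666667, 1.038948, -4.705615.
λ_k = y_k + 3.333333 gives λ = 7.0000, 4.3723, -1.3723 (check: the sum is 10.0000 = tr M).

Eigenvalues sorted in increasing order: [-1.3723, 4.3723, 7.0000].


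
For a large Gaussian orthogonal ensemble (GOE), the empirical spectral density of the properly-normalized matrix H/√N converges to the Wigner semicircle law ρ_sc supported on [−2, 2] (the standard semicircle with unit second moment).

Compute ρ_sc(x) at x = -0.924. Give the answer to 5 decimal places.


ρ_sc(x) = (1/(2π)) √(4 − x²). With x = -0.924:
  4 − x² = 4 − (-0.924)² = 4 − 0.853776 = 3.146224.
  √(4 − x²) = 1.773760.
  1/(2π) = 0.159155.
  ρ_sc(-0.924) = 0.159155 · 1.773760 = 0.282303.

Rounded to 5 decimal places: ρ_sc(-0.924) ≈ 0.28230.


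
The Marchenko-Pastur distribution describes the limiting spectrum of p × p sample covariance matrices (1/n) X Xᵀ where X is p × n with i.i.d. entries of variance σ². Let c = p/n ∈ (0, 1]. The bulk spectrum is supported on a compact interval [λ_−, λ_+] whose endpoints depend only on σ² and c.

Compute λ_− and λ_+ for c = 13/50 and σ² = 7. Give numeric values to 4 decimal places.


c = 13/50 = 0.260000; √c = 0.509902.
λ_− = σ² (1 − √c)² = 7 · (1 − 0.509902)² = 7 · (0.490098)² = 1.681373.
λ_+ = σ² (1 + √c)² = 7 · (1 + 0.509902)² = 7 · (1.509902)² = 15.958627.

Rounded to 4 decimal places: λ_− ≈ 1.6814, λ_+ ≈ 15.9586.


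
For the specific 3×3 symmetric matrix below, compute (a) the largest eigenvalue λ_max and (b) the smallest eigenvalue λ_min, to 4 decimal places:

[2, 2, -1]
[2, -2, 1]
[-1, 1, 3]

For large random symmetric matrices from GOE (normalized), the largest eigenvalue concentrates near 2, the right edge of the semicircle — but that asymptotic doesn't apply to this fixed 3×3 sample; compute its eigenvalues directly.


Since M is real symmetric, all three eigenvalues are real; they are the roots of det(λI − M) = λ³ − (tr M) λ² + s λ − det M, where s is the sum of the principal 2×2 minors.
tr M = 2 + (-2) + 3 = 3.
s = (2·(-2) − 2²) + (2·3 − (-1)²) + ((-2)·3 − 1²) = -8 + 5 + (-7) = -10.
det M (expand along row 1) = 2·(-7) − 2·7 + (-1)·0 = -28.
Characteristic polynomial: λ³ − 3λ² − 10λ + 28 = 0.
Substitute λ = y + (tr M)/3 = y + 1.000000 to remove the quadratic term: y³ + p·y + q = 0 with p = s − (tr M)²/3 = -13.000000 and q = −2(tr M)³/27 + (tr M)·s/3 − det M = 16.000000.
Three real roots ⇒ use the trigonometric (Viète) form: r = 2√(−p/3) = 4.163332, φ = arccos(3q/(p·r)) = arccos(-0.886864) = 2.661308 rad.
y_k = r·cos(φ/3 − 2πk/3) for k = 0, 1, 2 gives y = 2.629813, 1.480279, -4.110092.
λ_k = y_k + 1.000000 gives λ = 3.6298, 2.4803, -3.1101 (check: the sum is 3.0000 = tr M).

Hence λ_max = 3.6298 and λ_min = -3.1101.


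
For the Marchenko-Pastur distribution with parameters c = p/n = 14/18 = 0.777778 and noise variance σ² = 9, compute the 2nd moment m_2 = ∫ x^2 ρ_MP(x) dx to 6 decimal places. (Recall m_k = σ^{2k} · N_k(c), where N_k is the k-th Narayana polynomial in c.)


E[X²] = σ⁴ (1 + c) (second MP moment). With σ² = 9 (so σ⁴ = 81) and c = 14/18 = 0.777778: E[X²] = 81 · (1 + 0.777778) = 81 · 1.777778.

So E[X^2] = 144.000000.


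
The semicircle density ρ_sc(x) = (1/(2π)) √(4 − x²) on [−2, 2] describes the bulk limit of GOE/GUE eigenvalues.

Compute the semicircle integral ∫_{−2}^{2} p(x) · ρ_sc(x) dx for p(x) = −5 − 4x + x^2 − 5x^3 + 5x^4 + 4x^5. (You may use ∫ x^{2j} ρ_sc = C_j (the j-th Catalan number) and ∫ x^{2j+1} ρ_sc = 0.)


Write p(x) = Σ a_i x^i, split into monomials and integrate each against ρ_sc separately.
Using ∫ x^{2j} ρ_sc = C_j = (1/(j+1)) C(2j, j) (Catalan numbers) and ∫ x^{2j+1} ρ_sc = 0 (odd monomials vanish by symmetry):
  i = 0 (even): a_0 · C_{0} = -5 · 1 = -5
  i = 1 (odd): ∫ x^1 ρ_sc = 0 (vanishes)
  i = 2 (even): a_2 · C_{1} = 1 · 1 = 1
  i = 3 (odd): ∫ x^3 ρ_sc = 0 (vanishes)
  i = 4 (even): a_4 · C_{2} = 5 · 2 = 10
  i = 5 (odd): ∫ x^5 ρ_sc = 0 (vanishes)

Summing the contributions: ∫_{−2}^{2} p(x) ρ_sc(x) dx = (-5) + 1 + 10 = 6.


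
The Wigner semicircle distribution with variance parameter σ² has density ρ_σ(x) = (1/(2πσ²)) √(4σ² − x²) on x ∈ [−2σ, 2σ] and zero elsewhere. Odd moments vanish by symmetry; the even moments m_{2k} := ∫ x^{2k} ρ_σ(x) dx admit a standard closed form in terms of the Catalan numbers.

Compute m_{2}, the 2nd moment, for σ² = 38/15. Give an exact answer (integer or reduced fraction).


By the scaled semicircle moment identity, m_{2k} = σ^{2k} · C_k with k = 1.
C_1 = (1/(k+1)) · C(2k, k) = (1/2) · C(2, 1) = (1/2) · 2 = 1.
σ^{2k} = (σ²)^k = (38/15)^1 = 38/15.

Therefore m_{2} = σ^{2} · C_1 = (38/15) · 1 = 38/15.


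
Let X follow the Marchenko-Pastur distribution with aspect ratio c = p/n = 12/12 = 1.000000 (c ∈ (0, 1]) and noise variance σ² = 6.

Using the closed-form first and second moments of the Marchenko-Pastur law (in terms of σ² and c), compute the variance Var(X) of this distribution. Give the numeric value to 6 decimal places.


Recall the MP moments m_1 = E[X] = σ² and m_2 = E[X²] = σ⁴ (1 + c).
m_1 = E[X] = σ² = 6, so m_1² = 36.
m_2 = E[X²] = σ⁴ (1 + c) = 36 · (1 + 1.000000) = 36 · 2.000000 = 72.000000.
(Note m_2 − m_1² simplifies to c · σ⁴ = 1.000000 · 36.)

Var(X) = m_2 − m_1² = 72.000000 − 36 = 36.000000.


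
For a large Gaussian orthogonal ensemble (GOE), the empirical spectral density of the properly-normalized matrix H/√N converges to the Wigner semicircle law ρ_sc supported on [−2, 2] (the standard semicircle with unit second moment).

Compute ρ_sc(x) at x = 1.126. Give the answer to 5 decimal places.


ρ_sc(x) = (1/(2π)) √(4 − x²). With x = 1.126:
  4 − x² = 4 − (1.126)² = 4 − 1.267876 = 2.732124.
  √(4 − x²) = 1.652914.
  1/(2π) = 0.159155.
  ρ_sc(1.126) = 0.159155 · 1.652914 = 0.263069.

Rounded to 5 decimal places: ρ_sc(1.126) ≈ 0.26307.


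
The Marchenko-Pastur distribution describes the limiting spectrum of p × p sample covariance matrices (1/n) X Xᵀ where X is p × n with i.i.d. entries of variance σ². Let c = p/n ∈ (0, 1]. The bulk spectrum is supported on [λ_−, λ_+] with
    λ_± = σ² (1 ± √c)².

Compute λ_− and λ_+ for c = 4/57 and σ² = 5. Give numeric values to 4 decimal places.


c = 4/57 = 0.070175; √c = 0.264906.
λ_− = σ² (1 − √c)² = 5 · (1 − 0.264906)² = 5 · (0.735094)² = 2.701812.
λ_+ = σ² (1 + √c)² = 5 · (1 + 0.264906)² = 5 · (1.264906)² = 7.999942.

Rounded to 4 decimal places: λ_− ≈ 2.7018, λ_+ ≈ 7.9999.


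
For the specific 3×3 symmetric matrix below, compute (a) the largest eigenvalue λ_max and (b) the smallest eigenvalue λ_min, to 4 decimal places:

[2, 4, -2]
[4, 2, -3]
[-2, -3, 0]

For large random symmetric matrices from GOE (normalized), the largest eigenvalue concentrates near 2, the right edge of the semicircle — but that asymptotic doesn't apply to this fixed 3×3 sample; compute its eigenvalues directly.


Since M is real symmetric, all three eigenvalues are real; they are the roots of det(λI − M) = λ³ − (tr M) λ² + s λ − det M, where s is the sum of the principal 2×2 minors.
tr M = 2 + 2 + 0 = 4.
s = (2·2 − 4²) + (2·0 − (-2)²) + (2·0 − (-3)²) = -12 + (-4) + (-9) = -25.
det M (expand along row 1) = 2·(-9) − 4·(-6) + (-2)·(-8) = 22.
Characteristic polynomial: λ³ − 4λ² − 25λ − 22 = 0.
Substitute λ = y + (tr M)/3 = y + 1.333333 to remove the quadratic term: y³ + p·y + q = 0 with p = s − (tr M)²/3 = -30.333333 and q = −2(tr M)³/27 + (tr M)·s/3 − det M = -60.074074.
Three real roots ⇒ use the trigonometric (Viète) form: r = 2√(−p/3) = 6.359595, φ = arccos(3q/(p·r)) = arccos(0.934241) = 0.364672 rad.
y_k = r·cos(φ/3 − 2πk/3) for k = 0, 1, 2 gives y = 6.312667, -2.488495, -3.824172.
λ_k = y_k + 1.333333 gives λ = 7.6460, -1.1552, -2.4908 (check: the sum is 4.0000 = tr M).

Hence λ_max = 7.6460 and λ_min = -2.4908.


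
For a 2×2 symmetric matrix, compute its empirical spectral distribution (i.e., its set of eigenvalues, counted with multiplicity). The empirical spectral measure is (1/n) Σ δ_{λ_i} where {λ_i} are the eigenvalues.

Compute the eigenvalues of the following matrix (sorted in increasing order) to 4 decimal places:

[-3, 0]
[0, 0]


Since M is real symmetric, both eigenvalues are real; they are the roots of det(λI − M) = λ² − (tr M) λ + det M.
tr M = -3 + 0 = -3.
det M = (-3)·0 − 0² = 0 − 0 = 0.
Characteristic polynomial: λ² + 3λ = 0.
Discriminant Δ = (tr M)² − 4·det M = 9 − 0 = 9; √Δ = 3.000000.
λ = (tr M ± √Δ)/2 = (-3 ± 3.000000)/2, giving (tr M − √Δ)/2 = -3.0000 and (tr M + √Δ)/2 = 0.0000.

Eigenvalues sorted in increasing order: [-3.0000, 0.0000].


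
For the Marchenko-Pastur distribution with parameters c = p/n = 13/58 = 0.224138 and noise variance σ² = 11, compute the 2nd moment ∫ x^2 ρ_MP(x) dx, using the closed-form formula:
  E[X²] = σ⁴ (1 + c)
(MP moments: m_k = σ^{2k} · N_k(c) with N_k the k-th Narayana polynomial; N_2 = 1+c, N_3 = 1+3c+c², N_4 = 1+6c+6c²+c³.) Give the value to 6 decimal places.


E[X²] = σ⁴ (1 + c) (second MP moment). With σ² = 11 (so σ⁴ = 121) and c = 13/58 = 0.224138: E[X²] = 121 · (1 + 0.224138) = 121 · 1.224138.

So E[X^2] = 148.120690.


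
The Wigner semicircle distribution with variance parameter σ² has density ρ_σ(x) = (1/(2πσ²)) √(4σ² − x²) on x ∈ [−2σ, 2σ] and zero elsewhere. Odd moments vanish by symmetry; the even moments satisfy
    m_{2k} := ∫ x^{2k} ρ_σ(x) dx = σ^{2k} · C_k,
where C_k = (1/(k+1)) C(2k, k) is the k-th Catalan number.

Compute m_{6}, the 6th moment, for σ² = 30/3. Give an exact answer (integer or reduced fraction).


By the scaled semicircle moment identity, m_{2k} = σ^{2k} · C_k with k = 3.
C_3 = (1/(k+1)) · C(2k, k) = (1/4) · C(6, 3) = (1/4) · 20 = 5.
σ^{2k} = (σ²)^k = (30/3)^3 = 1000.

Therefore m_{6} = σ^{6} · C_3 = 1000 · 5 = 5000.


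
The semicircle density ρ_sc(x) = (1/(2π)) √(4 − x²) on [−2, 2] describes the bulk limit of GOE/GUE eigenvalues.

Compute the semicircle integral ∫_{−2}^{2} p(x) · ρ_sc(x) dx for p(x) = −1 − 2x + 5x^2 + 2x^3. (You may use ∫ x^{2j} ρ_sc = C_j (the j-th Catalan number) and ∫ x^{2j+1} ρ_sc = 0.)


Write p(x) = Σ a_i x^i, split into monomials and integrate each against ρ_sc separately.
Using ∫ x^{2j} ρ_sc = C_j = (1/(j+1)) C(2j, j) (Catalan numbers) and ∫ x^{2j+1} ρ_sc = 0 (odd monomials vanish by symmetry):
  i = 0 (even): a_0 · C_{0} = -1 · 1 = -1
  i = 1 (odd): ∫ x^1 ρ_sc = 0 (vanishes)
  i = 2 (even): a_2 · C_{1} = 5 · 1 = 5
  i = 3 (odd): ∫ x^3 ρ_sc = 0 (vanishes)

Summing the contributions: ∫_{−2}^{2} p(x) ρ_sc(x) dx = (-1) + 5 = 4.


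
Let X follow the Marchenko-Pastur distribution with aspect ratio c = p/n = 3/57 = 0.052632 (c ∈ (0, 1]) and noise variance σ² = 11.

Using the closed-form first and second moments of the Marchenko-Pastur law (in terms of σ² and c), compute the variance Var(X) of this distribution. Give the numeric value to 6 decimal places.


Recall the MP moments m_1 = E[X] = σ² and m_2 = E[X²] = σ⁴ (1 + c).
m_1 = E[X] = σ² = 11, so m_1² = 121.
m_2 = E[X²] = σ⁴ (1 + c) = 121 · (1 + 0.052632) = 121 · 1.052632 = 127.368421.
(Note m_2 − m_1² simplifies to c · σ⁴ = 0.052632 · 121.)

Var(X) = m_2 − m_1² = 127.368421 − 121 = 6.368421.


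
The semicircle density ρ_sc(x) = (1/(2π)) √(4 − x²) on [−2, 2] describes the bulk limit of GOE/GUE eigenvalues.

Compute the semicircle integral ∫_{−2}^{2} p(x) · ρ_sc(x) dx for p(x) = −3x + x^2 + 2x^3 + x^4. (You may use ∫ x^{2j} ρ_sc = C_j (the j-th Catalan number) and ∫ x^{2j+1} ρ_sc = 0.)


Write p(x) = Σ a_i x^i, split into monomials and integrate each against ρ_sc separately.
Using ∫ x^{2j} ρ_sc = C_j = (1/(j+1)) C(2j, j) (Catalan numbers) and ∫ x^{2j+1} ρ_sc = 0 (odd monomials vanish by symmetry):
  i = 1 (odd): ∫ x^1 ρ_sc = 0 (vanishes)
  i = 2 (even): a_2 · C_{1} = 1 · 1 = 1
  i = 3 (odd): ∫ x^3 ρ_sc = 0 (vanishes)
  i = 4 (even): a_4 · C_{2} = 1 · 2 = 2

Summing the contributions: ∫_{−2}^{2} p(x) ρ_sc(x) dx = 1 + 2 = 3.


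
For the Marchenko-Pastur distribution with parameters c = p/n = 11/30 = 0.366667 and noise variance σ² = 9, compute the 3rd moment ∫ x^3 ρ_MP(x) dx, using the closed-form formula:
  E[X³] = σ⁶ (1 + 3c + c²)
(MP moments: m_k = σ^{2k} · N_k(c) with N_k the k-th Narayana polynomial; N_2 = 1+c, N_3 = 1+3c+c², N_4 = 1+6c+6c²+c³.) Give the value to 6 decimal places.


E[X³] = σ⁶ (1 + 3c + c²) (third MP moment). With σ² = 9 (so σ⁶ = 729) and c = 11/30 = 0.366667: E[X³] = 729 · (1 + 3·0.366667 + (0.366667)²) = 729 · 2.234444.

So E[X^3] = 1628.910000.


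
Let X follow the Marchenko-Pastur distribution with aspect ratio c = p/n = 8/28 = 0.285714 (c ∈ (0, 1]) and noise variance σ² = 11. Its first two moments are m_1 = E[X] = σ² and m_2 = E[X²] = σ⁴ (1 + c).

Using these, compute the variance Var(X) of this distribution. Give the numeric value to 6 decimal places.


m_1 = E[X] = σ² = 11, so m_1² = 121.
m_2 = E[X²] = σ⁴ (1 + c) = 121 · (1 + 0.285714) = 121 · 1.285714 = 155.571429.
(Note m_2 − m_1² simplifies to c · σ⁴ = 0.285714 · 121.)

Var(X) = m_2 − m_1² = 155.571429 − 121 = 34.571429.


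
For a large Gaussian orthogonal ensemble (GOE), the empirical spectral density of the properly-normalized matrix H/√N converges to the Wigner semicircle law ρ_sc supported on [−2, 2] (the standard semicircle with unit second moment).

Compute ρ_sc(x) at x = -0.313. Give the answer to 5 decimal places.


ρ_sc(x) = (1/(2π)) √(4 − x²). With x = -0.313:
  4 − x² = 4 − (-0.313)² = 4 − 0.097969 = 3.902031.
  √(4 − x²) = 1.975356.
  1/(2π) = 0.159155.
  ρ_sc(-0.313) = 0.159155 · 1.975356 = 0.314388.

Rounded to 5 decimal places: ρ_sc(-0.313) ≈ 0.31439.


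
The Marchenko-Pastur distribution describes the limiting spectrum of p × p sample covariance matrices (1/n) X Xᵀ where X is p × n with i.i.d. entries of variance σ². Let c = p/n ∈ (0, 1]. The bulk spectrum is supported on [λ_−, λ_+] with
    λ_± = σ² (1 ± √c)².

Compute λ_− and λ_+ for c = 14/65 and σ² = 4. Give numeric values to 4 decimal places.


c = 14/65 = 0.215385; √c = 0.464095.
λ_− = σ² (1 − √c)² = 4 · (1 − 0.464095)² = 4 · (0.535905)² = 1.148775.
λ_+ = σ² (1 + √c)² = 4 · (1 + 0.464095)² = 4 · (1.464095)² = 8.574302.

Rounded to 4 decimal places: λ_− ≈ 1.1488, λ_+ ≈ 8.5743.
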